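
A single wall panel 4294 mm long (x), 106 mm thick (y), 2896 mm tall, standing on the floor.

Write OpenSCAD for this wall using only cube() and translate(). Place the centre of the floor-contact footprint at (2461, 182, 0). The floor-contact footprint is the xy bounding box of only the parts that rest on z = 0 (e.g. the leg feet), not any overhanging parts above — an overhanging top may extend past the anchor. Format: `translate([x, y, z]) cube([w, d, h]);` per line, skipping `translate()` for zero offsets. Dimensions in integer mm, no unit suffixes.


translate([314, 129, 0]) cube([4294, 106, 2896]);


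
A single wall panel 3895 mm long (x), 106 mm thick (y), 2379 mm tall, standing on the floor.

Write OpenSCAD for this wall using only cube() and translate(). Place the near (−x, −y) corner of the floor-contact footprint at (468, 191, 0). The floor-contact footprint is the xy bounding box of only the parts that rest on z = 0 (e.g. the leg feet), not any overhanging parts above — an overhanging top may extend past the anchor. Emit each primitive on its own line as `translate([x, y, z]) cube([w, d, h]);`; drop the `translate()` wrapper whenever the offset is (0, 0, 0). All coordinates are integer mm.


translate([468, 191, 0]) cube([3895, 106, 2379]);


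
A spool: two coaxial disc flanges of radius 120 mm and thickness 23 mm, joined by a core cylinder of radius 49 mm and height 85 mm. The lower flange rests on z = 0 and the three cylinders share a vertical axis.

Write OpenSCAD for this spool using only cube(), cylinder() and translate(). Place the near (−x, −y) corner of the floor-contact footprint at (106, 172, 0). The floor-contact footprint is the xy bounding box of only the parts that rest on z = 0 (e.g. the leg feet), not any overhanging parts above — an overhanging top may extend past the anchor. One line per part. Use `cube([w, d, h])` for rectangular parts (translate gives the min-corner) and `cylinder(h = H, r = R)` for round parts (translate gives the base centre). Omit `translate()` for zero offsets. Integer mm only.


translate([226, 292, 0]) cylinder(h = 23, r = 120);
translate([226, 292, 23]) cylinder(h = 85, r = 49);
translate([226, 292, 108]) cylinder(h = 23, r = 120);


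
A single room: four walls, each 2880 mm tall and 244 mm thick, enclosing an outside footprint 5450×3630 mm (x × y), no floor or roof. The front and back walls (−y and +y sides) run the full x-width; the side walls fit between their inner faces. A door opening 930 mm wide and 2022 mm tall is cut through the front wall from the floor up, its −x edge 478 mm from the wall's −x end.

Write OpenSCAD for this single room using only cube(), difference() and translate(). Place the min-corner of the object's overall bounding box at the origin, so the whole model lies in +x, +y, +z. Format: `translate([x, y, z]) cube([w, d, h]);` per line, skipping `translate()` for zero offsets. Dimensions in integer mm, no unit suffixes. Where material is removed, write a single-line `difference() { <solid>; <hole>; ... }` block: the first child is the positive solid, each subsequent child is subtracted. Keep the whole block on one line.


difference() { cube([5450, 244, 2880]); translate([478, 0, 0]) cube([930, 244, 2022]); }
translate([0, 3386, 0]) cube([5450, 244, 2880]);
translate([0, 244, 0]) cube([244, 3142, 2880]);
translate([5206, 244, 0]) cube([244, 3142, 2880]);


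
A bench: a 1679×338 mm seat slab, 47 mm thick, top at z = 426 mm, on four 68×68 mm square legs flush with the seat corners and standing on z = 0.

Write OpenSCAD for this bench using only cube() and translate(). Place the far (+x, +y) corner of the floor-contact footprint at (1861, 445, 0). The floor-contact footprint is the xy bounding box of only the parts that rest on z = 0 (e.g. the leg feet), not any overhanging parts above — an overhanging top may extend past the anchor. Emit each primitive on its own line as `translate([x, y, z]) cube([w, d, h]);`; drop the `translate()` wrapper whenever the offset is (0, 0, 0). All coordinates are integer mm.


// leg_h = 426 − 47 = 379
translate([182, 107, 379]) cube([1679, 338, 47]);
translate([182, 107, 0]) cube([68, 68, 379]);
translate([182, 377, 0]) cube([68, 68, 379]);
translate([1793, 107, 0]) cube([68, 68, 379]);
translate([1793, 377, 0]) cube([68, 68, 379]);


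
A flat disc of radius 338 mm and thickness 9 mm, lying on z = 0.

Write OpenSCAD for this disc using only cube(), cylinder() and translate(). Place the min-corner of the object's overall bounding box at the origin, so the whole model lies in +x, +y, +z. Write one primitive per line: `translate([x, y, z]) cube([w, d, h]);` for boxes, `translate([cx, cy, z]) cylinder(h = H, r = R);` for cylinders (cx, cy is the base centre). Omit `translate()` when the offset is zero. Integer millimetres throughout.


translate([338, 338, 0]) cylinder(h = 9, r = 338);


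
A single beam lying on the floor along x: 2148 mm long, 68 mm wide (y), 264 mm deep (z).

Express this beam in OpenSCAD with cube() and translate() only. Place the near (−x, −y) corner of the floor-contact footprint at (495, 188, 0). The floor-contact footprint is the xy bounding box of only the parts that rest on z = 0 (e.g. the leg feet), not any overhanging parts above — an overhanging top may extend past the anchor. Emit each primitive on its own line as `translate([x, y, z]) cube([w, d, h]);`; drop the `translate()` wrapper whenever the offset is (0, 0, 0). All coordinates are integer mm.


translate([495, 188, 0]) cube([2148, 68, 264]);


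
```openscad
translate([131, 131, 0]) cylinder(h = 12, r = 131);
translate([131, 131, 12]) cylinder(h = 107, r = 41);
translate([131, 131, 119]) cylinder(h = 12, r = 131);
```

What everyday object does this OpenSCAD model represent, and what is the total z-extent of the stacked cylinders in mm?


A spool. The overall height is 131 mm.

Three coaxial cylinders, large–small–large — a spool. Two 12 mm flanges and a 107 mm core give 12 + 107 + 12 = 131 mm.


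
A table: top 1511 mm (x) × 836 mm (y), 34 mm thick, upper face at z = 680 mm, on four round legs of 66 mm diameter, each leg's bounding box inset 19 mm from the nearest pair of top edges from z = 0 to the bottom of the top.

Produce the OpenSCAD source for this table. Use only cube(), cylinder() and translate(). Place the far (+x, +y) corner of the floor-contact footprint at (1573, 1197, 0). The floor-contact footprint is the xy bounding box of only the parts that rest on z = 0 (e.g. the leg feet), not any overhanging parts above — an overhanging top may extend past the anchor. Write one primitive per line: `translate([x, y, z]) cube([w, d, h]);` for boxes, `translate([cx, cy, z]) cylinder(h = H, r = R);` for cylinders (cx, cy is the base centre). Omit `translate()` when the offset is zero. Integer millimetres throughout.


translate([81, 380, 646]) cube([1511, 836, 34]);
translate([133, 432, 0]) cylinder(h = 646, r = 33);
translate([1540, 432, 0]) cylinder(h = 646, r = 33);
translate([133, 1164, 0]) cylinder(h = 646, r = 33);
translate([1540, 1164, 0]) cylinder(h = 646, r = 33);


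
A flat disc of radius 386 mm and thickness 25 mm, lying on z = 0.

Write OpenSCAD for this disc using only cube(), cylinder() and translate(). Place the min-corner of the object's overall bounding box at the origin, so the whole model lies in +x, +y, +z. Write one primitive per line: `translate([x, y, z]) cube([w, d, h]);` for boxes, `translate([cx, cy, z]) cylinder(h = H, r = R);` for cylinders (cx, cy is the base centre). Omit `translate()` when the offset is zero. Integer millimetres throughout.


translate([386, 386, 0]) cylinder(h = 25, r = 386);


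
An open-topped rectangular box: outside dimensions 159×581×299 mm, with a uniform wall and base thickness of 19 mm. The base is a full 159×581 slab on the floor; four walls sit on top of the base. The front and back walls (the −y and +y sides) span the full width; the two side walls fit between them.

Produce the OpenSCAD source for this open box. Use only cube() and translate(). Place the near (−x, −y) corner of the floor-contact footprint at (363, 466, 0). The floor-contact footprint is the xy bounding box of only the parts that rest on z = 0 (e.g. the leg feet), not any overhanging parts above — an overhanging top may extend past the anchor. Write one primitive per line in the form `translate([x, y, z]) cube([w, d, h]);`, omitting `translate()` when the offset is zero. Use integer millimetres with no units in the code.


translate([363, 466, 0]) cube([159, 581, 19]);
translate([363, 466, 19]) cube([159, 19, 280]);
translate([363, 1028, 19]) cube([159, 19, 280]);
translate([363, 485, 19]) cube([19, 543, 280]);
translate([503, 485, 19]) cube([19, 543, 280]);


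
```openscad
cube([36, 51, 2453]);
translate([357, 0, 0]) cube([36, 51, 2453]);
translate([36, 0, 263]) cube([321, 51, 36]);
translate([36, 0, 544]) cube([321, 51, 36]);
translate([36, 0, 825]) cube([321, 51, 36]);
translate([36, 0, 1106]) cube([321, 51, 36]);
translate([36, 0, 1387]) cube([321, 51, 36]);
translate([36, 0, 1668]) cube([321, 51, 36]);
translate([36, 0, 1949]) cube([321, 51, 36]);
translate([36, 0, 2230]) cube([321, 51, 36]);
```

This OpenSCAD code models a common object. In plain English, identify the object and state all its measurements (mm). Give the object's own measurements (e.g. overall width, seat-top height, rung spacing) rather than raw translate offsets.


A straight ladder. Two 36×51 mm vertical rails, 2453 mm tall, stand 393 mm apart (outside-to-outside) with their front faces coplanar on the −y side. 8 rungs, each 51 mm deep and 36 mm tall, span between the inner faces of the rails, front faces flush with the rails. The lowest rung's underside is at z = 263 mm and rungs are spaced 281 mm apart (underside to underside).


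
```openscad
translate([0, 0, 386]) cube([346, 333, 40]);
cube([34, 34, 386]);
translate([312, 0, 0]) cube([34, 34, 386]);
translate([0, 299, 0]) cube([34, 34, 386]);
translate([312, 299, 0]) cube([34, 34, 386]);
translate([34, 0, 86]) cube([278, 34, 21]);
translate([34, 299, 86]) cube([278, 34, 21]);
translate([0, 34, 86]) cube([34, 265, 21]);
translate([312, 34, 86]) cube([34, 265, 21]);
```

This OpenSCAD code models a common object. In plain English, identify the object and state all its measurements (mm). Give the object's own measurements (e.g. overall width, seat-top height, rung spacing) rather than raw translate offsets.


A simple wooden stool: a rectangular seat 346 mm (x) by 333 mm (y), 40 mm thick, top face at z = 426 mm, on four square legs, each 34×34 mm in cross-section. The legs rest on z = 0, each flush with a corner of the seat. Four stretchers, 34 mm wide and 21 mm tall, connect adjacent legs with their undersides at z = 86 mm, each running between the inner faces of the legs it joins and aligned with the legs' outer faces on the other axis.


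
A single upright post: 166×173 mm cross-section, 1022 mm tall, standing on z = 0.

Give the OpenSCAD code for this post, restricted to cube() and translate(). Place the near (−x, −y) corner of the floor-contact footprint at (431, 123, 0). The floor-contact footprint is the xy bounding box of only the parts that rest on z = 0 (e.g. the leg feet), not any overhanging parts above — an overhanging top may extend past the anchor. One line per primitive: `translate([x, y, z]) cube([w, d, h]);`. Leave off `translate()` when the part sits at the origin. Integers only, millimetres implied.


translate([431, 123, 0]) cube([166, 173, 1022]);


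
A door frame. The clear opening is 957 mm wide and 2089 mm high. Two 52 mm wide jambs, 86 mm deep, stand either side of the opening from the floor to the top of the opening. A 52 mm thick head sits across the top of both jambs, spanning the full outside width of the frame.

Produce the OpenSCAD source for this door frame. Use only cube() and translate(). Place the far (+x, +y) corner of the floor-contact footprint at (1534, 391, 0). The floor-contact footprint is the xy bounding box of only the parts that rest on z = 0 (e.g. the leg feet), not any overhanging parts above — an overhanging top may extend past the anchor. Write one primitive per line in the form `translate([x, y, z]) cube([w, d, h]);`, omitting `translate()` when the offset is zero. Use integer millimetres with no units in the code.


translate([473, 305, 0]) cube([52, 86, 2089]);
translate([1482, 305, 0]) cube([52, 86, 2089]);
translate([473, 305, 2089]) cube([1061, 86, 52]);


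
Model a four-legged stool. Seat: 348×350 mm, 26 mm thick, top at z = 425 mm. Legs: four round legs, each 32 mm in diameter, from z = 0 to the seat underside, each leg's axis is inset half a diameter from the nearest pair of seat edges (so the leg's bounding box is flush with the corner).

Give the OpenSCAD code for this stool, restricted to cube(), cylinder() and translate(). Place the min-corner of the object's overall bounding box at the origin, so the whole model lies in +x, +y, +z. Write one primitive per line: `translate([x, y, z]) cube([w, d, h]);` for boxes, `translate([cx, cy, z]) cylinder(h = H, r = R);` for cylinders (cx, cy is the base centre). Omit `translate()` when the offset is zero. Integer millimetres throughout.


// leg_h = 425 - 26 = 399
translate([0, 0, 399]) cube([348, 350, 26]);
translate([16, 16, 0]) cylinder(h = 399, r = 16);
translate([332, 16, 0]) cylinder(h = 399, r = 16);
translate([16, 334, 0]) cylinder(h = 399, r = 16);
translate([332, 334, 0]) cylinder(h = 399, r = 16);


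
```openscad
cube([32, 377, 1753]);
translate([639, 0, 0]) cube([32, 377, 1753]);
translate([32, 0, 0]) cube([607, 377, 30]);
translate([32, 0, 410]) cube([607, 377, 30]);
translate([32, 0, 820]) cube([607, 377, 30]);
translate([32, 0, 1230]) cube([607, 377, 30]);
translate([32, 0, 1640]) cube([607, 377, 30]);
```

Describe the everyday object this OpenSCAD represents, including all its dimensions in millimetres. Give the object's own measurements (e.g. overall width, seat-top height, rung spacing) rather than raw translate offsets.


An open bookshelf. Two side panels, each 32 mm thick, 377 mm deep and 1753 mm tall, stand 671 mm apart (outside-to-outside). Between them sit 5 shelves, each 30 mm thick and 377 mm deep, spanning the full gap between the sides. The bottom shelf rests on the floor (its underside at z = 0) and the clear gap between one shelf's top and the next shelf's underside is 380 mm.


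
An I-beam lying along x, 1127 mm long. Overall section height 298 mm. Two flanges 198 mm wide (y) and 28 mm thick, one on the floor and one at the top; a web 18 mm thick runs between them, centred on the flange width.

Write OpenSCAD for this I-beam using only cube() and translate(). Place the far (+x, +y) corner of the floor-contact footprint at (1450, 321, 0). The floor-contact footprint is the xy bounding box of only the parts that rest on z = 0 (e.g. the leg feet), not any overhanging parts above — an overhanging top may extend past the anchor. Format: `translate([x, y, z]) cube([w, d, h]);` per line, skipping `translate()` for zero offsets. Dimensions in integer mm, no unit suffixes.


translate([323, 123, 0]) cube([1127, 198, 28]);
translate([323, 213, 28]) cube([1127, 18, 242]);
translate([323, 123, 270]) cube([1127, 198, 28]);


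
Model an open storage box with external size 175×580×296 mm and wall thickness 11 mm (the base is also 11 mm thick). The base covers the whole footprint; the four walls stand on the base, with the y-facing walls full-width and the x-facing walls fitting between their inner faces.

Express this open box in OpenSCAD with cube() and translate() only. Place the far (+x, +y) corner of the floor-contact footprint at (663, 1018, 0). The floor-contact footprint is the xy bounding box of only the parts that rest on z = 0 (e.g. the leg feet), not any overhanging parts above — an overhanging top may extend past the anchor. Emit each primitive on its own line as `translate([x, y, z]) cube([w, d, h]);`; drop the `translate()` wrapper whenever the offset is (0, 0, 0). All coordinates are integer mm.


translate([488, 438, 0]) cube([175, 580, 11]);
translate([488, 438, 11]) cube([175, 11, 285]);
translate([488, 1007, 11]) cube([175, 11, 285]);
translate([488, 449, 11]) cube([11, 558, 285]);
translate([652, 449, 11]) cube([11, 558, 285]);


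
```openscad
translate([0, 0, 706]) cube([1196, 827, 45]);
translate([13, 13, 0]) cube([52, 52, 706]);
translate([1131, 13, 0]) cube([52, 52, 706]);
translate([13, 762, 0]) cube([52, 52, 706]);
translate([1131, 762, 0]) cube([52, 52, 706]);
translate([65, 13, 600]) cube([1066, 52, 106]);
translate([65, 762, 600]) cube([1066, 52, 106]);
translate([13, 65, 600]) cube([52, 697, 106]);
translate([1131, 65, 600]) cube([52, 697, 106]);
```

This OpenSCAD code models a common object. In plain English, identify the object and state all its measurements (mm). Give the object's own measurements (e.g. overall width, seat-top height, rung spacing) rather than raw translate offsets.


A table: top 1196 mm (x) × 827 mm (y), 45 mm thick, upper face at z = 751 mm, on four 52×52 mm square legs, each inset 13 mm from the nearest pair of top edges from z = 0 to the bottom of the top. Four apron rails, 52 mm thick and 106 mm tall, run between adjacent legs with their top edges flush with the underside of the top and their outer faces flush with the legs' outer faces.


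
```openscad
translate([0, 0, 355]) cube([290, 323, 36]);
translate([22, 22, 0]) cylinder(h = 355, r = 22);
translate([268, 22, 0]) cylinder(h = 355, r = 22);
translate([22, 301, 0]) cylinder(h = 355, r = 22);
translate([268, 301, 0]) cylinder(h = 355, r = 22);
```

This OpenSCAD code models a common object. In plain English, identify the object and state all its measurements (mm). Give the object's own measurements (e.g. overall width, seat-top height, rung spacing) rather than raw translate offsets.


A four-legged stool. The seat is a 290×323×36 mm slab whose top surface is at z = 391 mm; four round legs, each 44 mm in diameter, run from the floor (z = 0) to the underside of the seat, each leg's axis is inset half a diameter from the nearest pair of seat edges (so the leg's bounding box is flush with the corner).


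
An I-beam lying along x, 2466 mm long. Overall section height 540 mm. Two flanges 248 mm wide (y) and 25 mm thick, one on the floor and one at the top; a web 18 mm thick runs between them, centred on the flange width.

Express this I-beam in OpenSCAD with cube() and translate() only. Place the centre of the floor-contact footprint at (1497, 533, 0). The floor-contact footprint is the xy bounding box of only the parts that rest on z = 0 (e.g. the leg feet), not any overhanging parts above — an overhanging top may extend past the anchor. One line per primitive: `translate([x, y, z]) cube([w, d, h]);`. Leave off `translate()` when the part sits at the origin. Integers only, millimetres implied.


translate([264, 409, 0]) cube([2466, 248, 25]);
translate([264, 524, 25]) cube([2466, 18, 490]);
translate([264, 409, 515]) cube([2466, 248, 25]);


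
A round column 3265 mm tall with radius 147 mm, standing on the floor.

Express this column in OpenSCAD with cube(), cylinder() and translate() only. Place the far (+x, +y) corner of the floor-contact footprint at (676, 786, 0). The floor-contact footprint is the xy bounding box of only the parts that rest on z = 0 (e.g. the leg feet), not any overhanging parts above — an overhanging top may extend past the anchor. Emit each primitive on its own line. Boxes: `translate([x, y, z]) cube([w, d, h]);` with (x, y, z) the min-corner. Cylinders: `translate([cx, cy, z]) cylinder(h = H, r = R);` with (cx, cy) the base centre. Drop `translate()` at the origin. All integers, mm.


translate([529, 639, 0]) cylinder(h = 3265, r = 147);


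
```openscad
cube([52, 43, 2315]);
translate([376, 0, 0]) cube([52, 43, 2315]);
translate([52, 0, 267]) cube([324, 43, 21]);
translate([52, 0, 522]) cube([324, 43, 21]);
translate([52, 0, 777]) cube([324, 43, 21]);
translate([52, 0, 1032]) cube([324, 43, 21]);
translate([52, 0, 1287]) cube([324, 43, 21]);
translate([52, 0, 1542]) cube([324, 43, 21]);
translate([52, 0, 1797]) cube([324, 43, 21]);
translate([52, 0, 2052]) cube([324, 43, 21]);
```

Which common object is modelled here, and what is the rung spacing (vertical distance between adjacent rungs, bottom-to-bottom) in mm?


A ladder. The rung spacing is 255 mm.

Two tall 52×43 posts with 8 short bars between them — a ladder. Adjacent rungs sit at z = 267 and z = 522, so the spacing is 522 − 267 = 255 mm.


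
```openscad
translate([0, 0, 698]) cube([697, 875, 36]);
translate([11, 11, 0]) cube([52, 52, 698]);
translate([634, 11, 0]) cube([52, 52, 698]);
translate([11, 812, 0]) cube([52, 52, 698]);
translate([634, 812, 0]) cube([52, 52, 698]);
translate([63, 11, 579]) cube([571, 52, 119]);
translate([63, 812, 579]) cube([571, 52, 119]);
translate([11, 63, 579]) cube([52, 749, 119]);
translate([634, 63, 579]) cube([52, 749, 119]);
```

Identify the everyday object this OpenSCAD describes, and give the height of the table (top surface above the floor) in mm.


A table. The table height is 734 mm.

A 697×875×36 slab sits at z = 698 on four 52 mm square posts — a table. The top surface is at 698 + 36 = 734 mm.


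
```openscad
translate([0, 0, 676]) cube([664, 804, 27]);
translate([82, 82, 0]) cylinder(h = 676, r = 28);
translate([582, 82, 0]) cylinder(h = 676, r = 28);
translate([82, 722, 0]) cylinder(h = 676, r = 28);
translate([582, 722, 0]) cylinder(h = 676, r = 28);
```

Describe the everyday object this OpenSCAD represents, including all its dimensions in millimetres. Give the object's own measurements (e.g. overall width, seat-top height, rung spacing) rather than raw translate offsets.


A table: top 664 mm (x) × 804 mm (y), 27 mm thick, upper face at z = 703 mm, on four round legs of 56 mm diameter, each leg's bounding box inset 54 mm from the nearest pair of top edges from z = 0 to the bottom of the top.


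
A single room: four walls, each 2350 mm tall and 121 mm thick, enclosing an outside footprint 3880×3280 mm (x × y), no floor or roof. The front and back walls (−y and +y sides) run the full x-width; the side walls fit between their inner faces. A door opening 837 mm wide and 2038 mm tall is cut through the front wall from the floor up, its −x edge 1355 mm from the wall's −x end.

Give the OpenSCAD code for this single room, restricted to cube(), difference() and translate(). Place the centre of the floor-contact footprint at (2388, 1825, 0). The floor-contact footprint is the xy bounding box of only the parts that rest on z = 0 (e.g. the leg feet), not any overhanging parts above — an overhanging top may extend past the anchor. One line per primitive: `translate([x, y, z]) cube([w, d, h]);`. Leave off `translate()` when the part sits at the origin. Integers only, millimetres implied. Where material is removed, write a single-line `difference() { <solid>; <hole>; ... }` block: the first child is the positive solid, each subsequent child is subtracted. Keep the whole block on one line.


difference() { translate([448, 185, 0]) cube([3880, 121, 2350]); translate([1803, 185, 0]) cube([837, 121, 2038]); }
translate([448, 3344, 0]) cube([3880, 121, 2350]);
translate([448, 306, 0]) cube([121, 3038, 2350]);
translate([4207, 306, 0]) cube([121, 3038, 2350]);


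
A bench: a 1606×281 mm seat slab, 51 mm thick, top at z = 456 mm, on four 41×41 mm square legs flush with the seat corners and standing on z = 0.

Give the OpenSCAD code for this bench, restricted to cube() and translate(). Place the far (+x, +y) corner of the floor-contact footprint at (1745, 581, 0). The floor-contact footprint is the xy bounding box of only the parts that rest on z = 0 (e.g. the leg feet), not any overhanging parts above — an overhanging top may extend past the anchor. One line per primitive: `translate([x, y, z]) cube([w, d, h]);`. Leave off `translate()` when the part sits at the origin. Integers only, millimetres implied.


// leg_h = 456 − 51 = 405
translate([139, 300, 405]) cube([1606, 281, 51]);
translate([139, 300, 0]) cube([41, 41, 405]);
translate([139, 540, 0]) cube([41, 41, 405]);
translate([1704, 300, 0]) cube([41, 41, 405]);
translate([1704, 540, 0]) cube([41, 41, 405]);


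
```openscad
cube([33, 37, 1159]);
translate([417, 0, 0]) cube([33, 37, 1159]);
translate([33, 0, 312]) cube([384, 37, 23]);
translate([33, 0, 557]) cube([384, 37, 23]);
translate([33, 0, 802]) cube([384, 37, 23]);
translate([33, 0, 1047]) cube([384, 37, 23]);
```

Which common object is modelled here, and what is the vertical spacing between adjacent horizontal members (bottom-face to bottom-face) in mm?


A ladder. The rung spacing is 245 mm.

Two tall 33×37 posts with 4 short bars between them — a ladder. Adjacent rungs sit at z = 312 and z = 557, so the spacing is 557 − 312 = 245 mm.


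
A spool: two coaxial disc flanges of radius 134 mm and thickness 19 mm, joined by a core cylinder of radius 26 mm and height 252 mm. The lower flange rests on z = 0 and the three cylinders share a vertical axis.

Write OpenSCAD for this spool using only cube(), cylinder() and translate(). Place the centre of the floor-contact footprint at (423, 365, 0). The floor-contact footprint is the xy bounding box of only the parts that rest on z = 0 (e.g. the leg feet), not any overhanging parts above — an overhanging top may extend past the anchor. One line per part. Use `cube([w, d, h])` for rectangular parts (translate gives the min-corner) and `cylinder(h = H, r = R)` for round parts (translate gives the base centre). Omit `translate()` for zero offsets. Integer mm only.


translate([423, 365, 0]) cylinder(h = 19, r = 134);
translate([423, 365, 19]) cylinder(h = 252, r = 26);
translate([423, 365, 271]) cylinder(h = 19, r = 134);


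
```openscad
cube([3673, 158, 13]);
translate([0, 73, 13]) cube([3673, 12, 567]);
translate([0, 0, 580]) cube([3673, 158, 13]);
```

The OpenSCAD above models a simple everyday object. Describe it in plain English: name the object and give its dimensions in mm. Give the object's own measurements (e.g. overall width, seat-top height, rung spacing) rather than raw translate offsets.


An I-beam lying along x, 3673 mm long. Overall section height 593 mm. Two flanges 158 mm wide (y) and 13 mm thick, one on the floor and one at the top; a web 12 mm thick runs between them, centred on the flange width.


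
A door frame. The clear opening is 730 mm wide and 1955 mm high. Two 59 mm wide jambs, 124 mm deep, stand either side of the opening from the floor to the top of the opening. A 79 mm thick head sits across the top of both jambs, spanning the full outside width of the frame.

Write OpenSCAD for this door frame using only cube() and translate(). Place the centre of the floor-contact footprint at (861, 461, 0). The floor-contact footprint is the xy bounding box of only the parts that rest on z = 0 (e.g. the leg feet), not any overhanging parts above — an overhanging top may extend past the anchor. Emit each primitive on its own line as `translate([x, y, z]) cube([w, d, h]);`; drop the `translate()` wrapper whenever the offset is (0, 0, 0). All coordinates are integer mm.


translate([437, 399, 0]) cube([59, 124, 1955]);
translate([1226, 399, 0]) cube([59, 124, 1955]);
translate([437, 399, 1955]) cube([848, 124, 79]);


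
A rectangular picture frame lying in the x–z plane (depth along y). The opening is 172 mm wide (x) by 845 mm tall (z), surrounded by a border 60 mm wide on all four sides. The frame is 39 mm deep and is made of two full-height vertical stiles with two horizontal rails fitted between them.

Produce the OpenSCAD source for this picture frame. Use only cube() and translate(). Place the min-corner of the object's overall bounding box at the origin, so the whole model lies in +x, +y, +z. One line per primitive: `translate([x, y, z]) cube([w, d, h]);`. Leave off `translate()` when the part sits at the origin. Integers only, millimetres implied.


cube([60, 39, 965]);
translate([232, 0, 0]) cube([60, 39, 965]);
translate([60, 0, 0]) cube([172, 39, 60]);
translate([60, 0, 905]) cube([172, 39, 60]);


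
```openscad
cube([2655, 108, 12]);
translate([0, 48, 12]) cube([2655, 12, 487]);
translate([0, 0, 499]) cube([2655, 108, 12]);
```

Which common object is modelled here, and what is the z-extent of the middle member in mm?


An I-beam. The web height is 487 mm.

Two wide flanges with a thin centred web — an I-beam. Overall 511 mm minus two 12 mm flanges gives a web of 511 − 2·12 = 487 mm.


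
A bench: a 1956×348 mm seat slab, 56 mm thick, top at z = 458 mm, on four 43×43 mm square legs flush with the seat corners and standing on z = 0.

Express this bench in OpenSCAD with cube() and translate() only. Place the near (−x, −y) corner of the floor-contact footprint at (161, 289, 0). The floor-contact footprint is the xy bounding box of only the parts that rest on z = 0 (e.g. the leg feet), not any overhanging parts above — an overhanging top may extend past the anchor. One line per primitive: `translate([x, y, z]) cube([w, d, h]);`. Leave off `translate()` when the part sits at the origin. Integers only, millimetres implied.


translate([161, 289, 402]) cube([1956, 348, 56]);
translate([161, 289, 0]) cube([43, 43, 402]);
translate([161, 594, 0]) cube([43, 43, 402]);
translate([2074, 289, 0]) cube([43, 43, 402]);
translate([2074, 594, 0]) cube([43, 43, 402]);


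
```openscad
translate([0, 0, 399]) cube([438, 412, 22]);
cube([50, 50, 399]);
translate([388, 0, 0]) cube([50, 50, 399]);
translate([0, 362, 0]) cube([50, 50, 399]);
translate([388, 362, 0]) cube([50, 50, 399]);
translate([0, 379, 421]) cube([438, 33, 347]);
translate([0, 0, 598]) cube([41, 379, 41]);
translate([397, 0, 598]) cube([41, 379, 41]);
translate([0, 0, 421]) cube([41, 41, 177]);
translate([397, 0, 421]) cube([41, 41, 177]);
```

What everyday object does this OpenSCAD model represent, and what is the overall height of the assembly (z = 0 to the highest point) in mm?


A chair. The overall height is 768 mm.

A slab on four corner posts with a tall panel at the back — a chair. The seat slab sits at z = 399 with thickness 22, and the 347 mm backrest starts at the seat top, so the overall height is 399 + 22 + 347 = 768 mm.


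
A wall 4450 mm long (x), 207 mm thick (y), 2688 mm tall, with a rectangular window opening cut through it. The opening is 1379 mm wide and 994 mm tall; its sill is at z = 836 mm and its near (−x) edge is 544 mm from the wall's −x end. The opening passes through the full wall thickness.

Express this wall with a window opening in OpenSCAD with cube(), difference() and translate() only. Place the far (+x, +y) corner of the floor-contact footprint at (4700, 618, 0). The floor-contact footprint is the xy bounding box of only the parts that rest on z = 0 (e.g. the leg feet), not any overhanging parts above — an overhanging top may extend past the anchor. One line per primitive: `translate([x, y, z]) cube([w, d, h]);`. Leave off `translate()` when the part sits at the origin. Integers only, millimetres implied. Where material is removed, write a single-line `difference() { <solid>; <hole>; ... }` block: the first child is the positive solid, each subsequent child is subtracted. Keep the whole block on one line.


difference() { translate([250, 411, 0]) cube([4450, 207, 2688]); translate([794, 411, 836]) cube([1379, 207, 994]); }


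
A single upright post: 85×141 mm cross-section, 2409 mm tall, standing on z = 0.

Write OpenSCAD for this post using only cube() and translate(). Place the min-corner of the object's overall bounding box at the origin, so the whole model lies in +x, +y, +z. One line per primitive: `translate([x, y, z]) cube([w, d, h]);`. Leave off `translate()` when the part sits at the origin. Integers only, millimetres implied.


cube([85, 141, 2409]);


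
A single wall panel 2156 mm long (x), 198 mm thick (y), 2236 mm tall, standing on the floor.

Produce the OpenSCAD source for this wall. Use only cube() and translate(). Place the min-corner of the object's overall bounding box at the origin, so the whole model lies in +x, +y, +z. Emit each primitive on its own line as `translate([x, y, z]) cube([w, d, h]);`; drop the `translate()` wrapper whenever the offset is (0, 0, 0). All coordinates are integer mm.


cube([2156, 198, 2236]);


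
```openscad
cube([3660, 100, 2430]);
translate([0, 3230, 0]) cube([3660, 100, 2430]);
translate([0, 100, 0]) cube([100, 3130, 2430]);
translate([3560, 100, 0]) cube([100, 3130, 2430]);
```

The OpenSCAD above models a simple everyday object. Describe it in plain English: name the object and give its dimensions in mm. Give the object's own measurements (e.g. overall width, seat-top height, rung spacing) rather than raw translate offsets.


The wall frame of a small rectangular building: four walls, each 2430 mm tall and 100 mm thick, enclosing a footprint 3660 mm (x) by 3330 mm (y) outside-to-outside, with no floor or roof. The front and back walls (the −y and +y sides) span the full width; the two side walls fit between them.


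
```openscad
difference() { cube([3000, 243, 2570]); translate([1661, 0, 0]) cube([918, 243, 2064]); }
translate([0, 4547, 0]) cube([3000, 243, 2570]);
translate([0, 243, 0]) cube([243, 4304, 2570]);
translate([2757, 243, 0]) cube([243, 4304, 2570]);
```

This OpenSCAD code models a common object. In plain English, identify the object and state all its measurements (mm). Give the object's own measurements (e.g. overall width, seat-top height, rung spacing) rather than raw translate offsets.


A single room: four walls, each 2570 mm tall and 243 mm thick, enclosing an outside footprint 3000×4790 mm (x × y), no floor or roof. The front and back walls (−y and +y sides) run the full x-width; the side walls fit between their inner faces. A door opening 918 mm wide and 2064 mm tall is cut through the front wall from the floor up, its −x edge 1661 mm from the wall's −x end.


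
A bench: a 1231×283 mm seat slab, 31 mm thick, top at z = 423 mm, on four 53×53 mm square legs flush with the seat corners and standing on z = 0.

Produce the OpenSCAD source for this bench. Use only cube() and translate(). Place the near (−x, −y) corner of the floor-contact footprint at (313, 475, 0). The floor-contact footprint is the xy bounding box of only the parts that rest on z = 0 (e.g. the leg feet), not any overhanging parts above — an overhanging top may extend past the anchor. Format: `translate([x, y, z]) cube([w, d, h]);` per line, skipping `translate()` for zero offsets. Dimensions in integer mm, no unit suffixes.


translate([313, 475, 392]) cube([1231, 283, 31]);
translate([313, 475, 0]) cube([53, 53, 392]);
translate([313, 705, 0]) cube([53, 53, 392]);
translate([1491, 475, 0]) cube([53, 53, 392]);
translate([1491, 705, 0]) cube([53, 53, 392]);


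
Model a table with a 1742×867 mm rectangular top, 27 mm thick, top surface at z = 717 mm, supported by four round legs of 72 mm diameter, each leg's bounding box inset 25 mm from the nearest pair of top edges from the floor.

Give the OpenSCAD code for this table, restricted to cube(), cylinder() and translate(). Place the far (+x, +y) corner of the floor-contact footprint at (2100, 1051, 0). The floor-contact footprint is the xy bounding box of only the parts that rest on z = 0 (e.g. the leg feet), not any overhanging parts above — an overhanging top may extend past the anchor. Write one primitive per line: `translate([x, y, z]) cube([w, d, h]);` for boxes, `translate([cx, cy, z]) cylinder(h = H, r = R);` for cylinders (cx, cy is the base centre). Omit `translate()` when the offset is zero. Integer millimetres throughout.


translate([383, 209, 690]) cube([1742, 867, 27]);
translate([444, 270, 0]) cylinder(h = 690, r = 36);
translate([2064, 270, 0]) cylinder(h = 690, r = 36);
translate([444, 1015, 0]) cylinder(h = 690, r = 36);
translate([2064, 1015, 0]) cylinder(h = 690, r = 36);


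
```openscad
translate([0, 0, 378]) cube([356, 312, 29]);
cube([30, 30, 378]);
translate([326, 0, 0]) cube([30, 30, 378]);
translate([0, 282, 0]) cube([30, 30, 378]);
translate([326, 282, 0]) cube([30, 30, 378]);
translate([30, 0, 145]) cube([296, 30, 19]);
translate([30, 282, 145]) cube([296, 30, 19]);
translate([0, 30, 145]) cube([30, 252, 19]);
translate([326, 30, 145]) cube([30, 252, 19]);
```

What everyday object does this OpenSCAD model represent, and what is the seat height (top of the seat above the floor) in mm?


A stool. The seat height is 407 mm.

A 356×312×29 slab at z = 378 on four corner posts — a stool. The seat top is 378 + 29 = 407 mm.


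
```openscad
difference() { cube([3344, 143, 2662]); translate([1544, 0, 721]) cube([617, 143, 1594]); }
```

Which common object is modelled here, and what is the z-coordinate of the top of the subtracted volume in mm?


A wall with a window opening. The window head height is 2315 mm.

A wall with a rectangular opening subtracted — a window. Sill at z = 721, opening 1594 mm tall, so the head is at 721 + 1594 = 2315 mm.


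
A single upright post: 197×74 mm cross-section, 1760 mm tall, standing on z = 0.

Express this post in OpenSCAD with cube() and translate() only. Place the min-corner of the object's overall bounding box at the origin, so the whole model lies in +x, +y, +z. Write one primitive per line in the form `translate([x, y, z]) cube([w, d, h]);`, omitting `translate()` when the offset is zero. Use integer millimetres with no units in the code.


cube([197, 74, 1760]);


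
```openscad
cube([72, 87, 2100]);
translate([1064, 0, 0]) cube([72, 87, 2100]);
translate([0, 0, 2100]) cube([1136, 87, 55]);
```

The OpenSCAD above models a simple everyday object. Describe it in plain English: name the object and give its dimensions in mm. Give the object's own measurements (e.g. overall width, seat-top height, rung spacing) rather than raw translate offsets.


A door frame. The clear opening is 992 mm wide and 2100 mm high. Two 72 mm wide jambs, 87 mm deep, stand either side of the opening from the floor to the top of the opening. A 55 mm thick head sits across the top of both jambs, spanning the full outside width of the frame.


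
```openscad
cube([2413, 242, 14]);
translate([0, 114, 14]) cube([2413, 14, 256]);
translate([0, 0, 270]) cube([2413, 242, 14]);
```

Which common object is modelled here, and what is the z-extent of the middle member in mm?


An I-beam. The web height is 256 mm.

Two wide flanges with a thin centred web — an I-beam. Overall 284 mm minus two 14 mm flanges gives a web of 284 − 2·14 = 256 mm.


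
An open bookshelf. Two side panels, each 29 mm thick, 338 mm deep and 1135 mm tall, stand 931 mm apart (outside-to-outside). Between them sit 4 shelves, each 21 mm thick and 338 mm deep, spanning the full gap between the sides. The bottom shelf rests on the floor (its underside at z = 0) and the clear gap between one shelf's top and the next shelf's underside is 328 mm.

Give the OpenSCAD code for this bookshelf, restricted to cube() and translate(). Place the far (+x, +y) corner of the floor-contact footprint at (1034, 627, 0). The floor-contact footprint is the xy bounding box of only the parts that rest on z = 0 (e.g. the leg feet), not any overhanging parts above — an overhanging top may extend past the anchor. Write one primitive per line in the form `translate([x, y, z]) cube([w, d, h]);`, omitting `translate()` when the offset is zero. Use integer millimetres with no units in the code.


translate([103, 289, 0]) cube([29, 338, 1135]);
translate([1005, 289, 0]) cube([29, 338, 1135]);
translate([132, 289, 0]) cube([873, 338, 21]);
translate([132, 289, 349]) cube([873, 338, 21]);
translate([132, 289, 698]) cube([873, 338, 21]);
translate([132, 289, 1047]) cube([873, 338, 21]);


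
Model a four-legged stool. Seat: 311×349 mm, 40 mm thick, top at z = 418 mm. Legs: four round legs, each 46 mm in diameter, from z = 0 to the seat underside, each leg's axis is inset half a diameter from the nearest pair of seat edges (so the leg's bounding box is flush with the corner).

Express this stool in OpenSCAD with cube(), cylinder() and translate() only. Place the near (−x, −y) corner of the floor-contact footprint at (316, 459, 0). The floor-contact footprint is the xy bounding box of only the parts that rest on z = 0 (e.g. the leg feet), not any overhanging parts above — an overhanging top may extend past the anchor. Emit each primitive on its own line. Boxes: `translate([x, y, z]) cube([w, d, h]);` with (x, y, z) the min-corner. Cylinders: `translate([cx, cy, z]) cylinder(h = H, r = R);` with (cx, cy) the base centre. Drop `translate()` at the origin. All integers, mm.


translate([316, 459, 378]) cube([311, 349, 40]);
translate([339, 482, 0]) cylinder(h = 378, r = 23);
translate([604, 482, 0]) cylinder(h = 378, r = 23);
translate([339, 785, 0]) cylinder(h = 378, r = 23);
translate([604, 785, 0]) cylinder(h = 378, r = 23);
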